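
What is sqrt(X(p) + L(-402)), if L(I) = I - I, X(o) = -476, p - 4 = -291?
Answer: 2*I*sqrt(119) ≈ 21.817*I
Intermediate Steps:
p = -287 (p = 4 - 291 = -287)
L(I) = 0
sqrt(X(p) + L(-402)) = sqrt(-476 + 0) = sqrt(-476) = 2*I*sqrt(119)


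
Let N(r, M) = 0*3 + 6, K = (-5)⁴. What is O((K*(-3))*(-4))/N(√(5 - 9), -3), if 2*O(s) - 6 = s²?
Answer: 9375001/2 ≈ 4.6875e+6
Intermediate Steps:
K = 625
N(r, M) = 6 (N(r, M) = 0 + 6 = 6)
O(s) = 3 + s²/2
O((K*(-3))*(-4))/N(√(5 - 9), -3) = (3 + ((625*(-3))*(-4))²/2)/6 = (3 + (-1875*(-4))²/2)*(⅙) = (3 + (½)*7500²)*(⅙) = (3 + (½)*56250000)*(⅙) = (3 + 28125000)*(⅙) = 28125003*(⅙) = 9375001/2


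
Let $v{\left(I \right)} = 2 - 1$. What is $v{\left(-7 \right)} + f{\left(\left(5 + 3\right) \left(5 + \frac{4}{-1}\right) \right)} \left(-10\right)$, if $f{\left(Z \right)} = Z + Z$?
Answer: $-159$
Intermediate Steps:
$v{\left(I \right)} = 1$
$f{\left(Z \right)} = 2 Z$
$v{\left(-7 \right)} + f{\left(\left(5 + 3\right) \left(5 + \frac{4}{-1}\right) \right)} \left(-10\right) = 1 + 2 \left(5 + 3\right) \left(5 + \frac{4}{-1}\right) \left(-10\right) = 1 + 2 \cdot 8 \left(5 + 4 \left(-1\right)\right) \left(-10\right) = 1 + 2 \cdot 8 \left(5 - 4\right) \left(-10\right) = 1 + 2 \cdot 8 \cdot 1 \left(-10\right) = 1 + 2 \cdot 8 \left(-10\right) = 1 + 16 \left(-10\right) = 1 - 160 = -159$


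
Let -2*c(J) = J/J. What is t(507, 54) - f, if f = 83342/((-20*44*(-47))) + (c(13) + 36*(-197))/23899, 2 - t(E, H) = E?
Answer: -250436038929/494231320 ≈ -506.72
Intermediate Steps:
c(J) = -½ (c(J) = -J/(2*J) = -½*1 = -½)
t(E, H) = 2 - E
f = 849222329/494231320 (f = 83342/((-20*44*(-47))) + (-½ + 36*(-197))/23899 = 83342/((-880*(-47))) + (-½ - 7092)*(1/23899) = 83342/41360 - 14185/2*1/23899 = 83342*(1/41360) - 14185/47798 = 41671/20680 - 14185/47798 = 849222329/494231320 ≈ 1.7183)
t(507, 54) - f = (2 - 1*507) - 1*849222329/494231320 = (2 - 507) - 849222329/494231320 = -505 - 849222329/494231320 = -250436038929/494231320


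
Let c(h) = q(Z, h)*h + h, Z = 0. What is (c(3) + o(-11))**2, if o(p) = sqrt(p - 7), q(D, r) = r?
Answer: 126 + 72*I*sqrt(2) ≈ 126.0 + 101.82*I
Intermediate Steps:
c(h) = h + h**2 (c(h) = h*h + h = h**2 + h = h + h**2)
o(p) = sqrt(-7 + p)
(c(3) + o(-11))**2 = (3*(1 + 3) + sqrt(-7 - 11))**2 = (3*4 + sqrt(-18))**2 = (12 + 3*I*sqrt(2))**2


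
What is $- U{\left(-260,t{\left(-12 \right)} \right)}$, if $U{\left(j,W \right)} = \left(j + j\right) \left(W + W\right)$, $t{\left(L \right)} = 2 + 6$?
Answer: $8320$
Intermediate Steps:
$t{\left(L \right)} = 8$
$U{\left(j,W \right)} = 4 W j$ ($U{\left(j,W \right)} = 2 j 2 W = 4 W j$)
$- U{\left(-260,t{\left(-12 \right)} \right)} = - 4 \cdot 8 \left(-260\right) = \left(-1\right) \left(-8320\right) = 8320$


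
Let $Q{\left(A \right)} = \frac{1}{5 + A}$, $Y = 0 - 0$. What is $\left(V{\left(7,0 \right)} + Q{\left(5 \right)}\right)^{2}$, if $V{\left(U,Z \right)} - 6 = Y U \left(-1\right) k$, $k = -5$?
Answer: $\frac{3721}{100} \approx 37.21$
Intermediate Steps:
$Y = 0$ ($Y = 0 + 0 = 0$)
$V{\left(U,Z \right)} = 6$ ($V{\left(U,Z \right)} = 6 + 0 U \left(-1\right) \left(-5\right) = 6 + 0 \left(-1\right) \left(-5\right) = 6 + 0 \left(-5\right) = 6 + 0 = 6$)
$\left(V{\left(7,0 \right)} + Q{\left(5 \right)}\right)^{2} = \left(6 + \frac{1}{5 + 5}\right)^{2} = \left(6 + \frac{1}{10}\right)^{2} = \left(\frac{61}{10}\right)^{2} = \frac{3721}{100}$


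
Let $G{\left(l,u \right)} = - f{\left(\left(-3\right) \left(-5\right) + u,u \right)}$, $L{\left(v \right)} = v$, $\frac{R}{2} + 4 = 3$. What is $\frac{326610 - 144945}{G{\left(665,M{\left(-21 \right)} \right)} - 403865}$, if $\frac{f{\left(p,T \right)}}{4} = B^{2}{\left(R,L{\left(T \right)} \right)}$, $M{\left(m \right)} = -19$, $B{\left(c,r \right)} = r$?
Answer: $- \frac{60555}{135103} \approx -0.44821$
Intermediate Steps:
$R = -2$ ($R = -8 + 2 \cdot 3 = -8 + 6 = -2$)
$f{\left(p,T \right)} = 4 T^{2}$
$G{\left(l,u \right)} = - 4 u^{2}$
$\frac{326610 - 144945}{G{\left(665,M{\left(-21 \right)} \right)} - 403865} = \frac{326610 - 144945}{- 4 \left(-19\right)^{2} - 403865} = \frac{181665}{\left(-4\right) 361 - 403865} = \frac{181665}{-1444 - 403865} = \frac{181665}{-405309} = 181665 \left(- \frac{1}{405309}\right) = - \frac{60555}{135103}$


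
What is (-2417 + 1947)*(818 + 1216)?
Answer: -955980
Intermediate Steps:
(-2417 + 1947)*(818 + 1216) = -470*2034 = -955980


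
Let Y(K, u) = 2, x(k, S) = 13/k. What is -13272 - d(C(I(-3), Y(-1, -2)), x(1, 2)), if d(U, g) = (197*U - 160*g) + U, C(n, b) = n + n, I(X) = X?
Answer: -10004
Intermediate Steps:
C(n, b) = 2*n
d(U, g) = -160*g + 198*U (d(U, g) = (-160*g + 197*U) + U = -160*g + 198*U)
-13272 - d(C(I(-3), Y(-1, -2)), x(1, 2)) = -13272 - (-2080/1 + 198*(2*(-3))) = -13272 - (-2080 + 198*(-6)) = -13272 - (-160*13 - 1188) = -13272 - (-2080 - 1188) = -13272 - 1*(-3268) = -13272 + 3268 = -10004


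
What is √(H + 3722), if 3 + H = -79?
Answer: 2*√910 ≈ 60.332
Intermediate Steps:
H = -82 (H = -3 - 79 = -82)
√(H + 3722) = √(-82 + 3722) = √3640 = 2*√910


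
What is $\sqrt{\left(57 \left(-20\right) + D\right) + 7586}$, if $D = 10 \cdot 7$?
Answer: $6 \sqrt{181} \approx 80.722$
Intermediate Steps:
$D = 70$
$\sqrt{\left(57 \left(-20\right) + D\right) + 7586} = \sqrt{\left(57 \left(-20\right) + 70\right) + 7586} = \sqrt{\left(-1140 + 70\right) + 7586} = \sqrt{-1070 + 7586} = \sqrt{6516} = 6 \sqrt{181}$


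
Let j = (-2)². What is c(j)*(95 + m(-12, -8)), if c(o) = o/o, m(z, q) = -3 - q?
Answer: 100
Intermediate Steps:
j = 4
c(o) = 1
c(j)*(95 + m(-12, -8)) = 1*(95 + (-3 - 1*(-8))) = 1*(95 + (-3 + 8)) = 1*(95 + 5) = 1*100 = 100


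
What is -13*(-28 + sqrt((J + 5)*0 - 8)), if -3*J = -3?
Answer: 364 - 26*I*sqrt(2) ≈ 364.0 - 36.77*I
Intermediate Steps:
J = 1 (J = -1/3*(-3) = 1)
-13*(-28 + sqrt((J + 5)*0 - 8)) = -13*(-28 + sqrt((1 + 5)*0 - 8)) = -13*(-28 + sqrt(6*0 - 8)) = -13*(-28 + sqrt(0 - 8)) = -13*(-28 + sqrt(-8)) = -13*(-28 + 2*I*sqrt(2)) = 364 - 26*I*sqrt(2)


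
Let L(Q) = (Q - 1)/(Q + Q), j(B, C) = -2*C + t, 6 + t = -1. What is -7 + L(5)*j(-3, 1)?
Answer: -53/5 ≈ -10.600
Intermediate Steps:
t = -7 (t = -6 - 1 = -7)
j(B, C) = -7 - 2*C (j(B, C) = -2*C - 7 = -7 - 2*C)
L(Q) = (-1 + Q)/(2*Q) (L(Q) = (-1 + Q)/((2*Q)) = (-1 + Q)*(1/(2*Q)) = (-1 + Q)/(2*Q))
-7 + L(5)*j(-3, 1) = -7 + ((½)*(-1 + 5)/5)*(-7 - 2*1) = -7 + ((½)*(⅕)*4)*(-7 - 2) = -7 + (⅖)*(-9) = -7 - 18/5 = -53/5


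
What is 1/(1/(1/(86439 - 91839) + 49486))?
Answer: 267224399/5400 ≈ 49486.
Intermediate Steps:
1/(1/(1/(86439 - 91839) + 49486)) = 1/(1/(1/(-5400) + 49486)) = 1/(1/(-1/5400 + 49486)) = 1/(1/(267224399/5400)) = 1/(5400/267224399) = 267224399/5400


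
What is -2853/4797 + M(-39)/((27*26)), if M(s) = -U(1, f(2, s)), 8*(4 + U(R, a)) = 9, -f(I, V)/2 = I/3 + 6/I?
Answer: -136001/230256 ≈ -0.59065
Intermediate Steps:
f(I, V) = -12/I - 2*I/3 (f(I, V) = -2*(I/3 + 6/I) = -2*(6/I + I/3) = -12/I - 2*I/3)
U(R, a) = -23/8 (U(R, a) = -4 + (⅛)*9 = -4 + 9/8 = -23/8)
M(s) = 23/8 (M(s) = -1*(-23/8) = 23/8)
-2853/4797 + M(-39)/((27*26)) = -2853/4797 + 23/(8*((27*26))) = -2853*1/4797 + (23/8)/702 = -317/533 + (23/8)*(1/702) = -317/533 + 23/5616 = -136001/230256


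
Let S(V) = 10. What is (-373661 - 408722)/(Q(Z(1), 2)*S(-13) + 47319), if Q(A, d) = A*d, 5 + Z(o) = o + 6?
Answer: -782383/47359 ≈ -16.520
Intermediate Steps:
Z(o) = 1 + o (Z(o) = -5 + (o + 6) = -5 + (6 + o) = 1 + o)
(-373661 - 408722)/(Q(Z(1), 2)*S(-13) + 47319) = (-373661 - 408722)/(((1 + 1)*2)*10 + 47319) = -782383/((2*2)*10 + 47319) = -782383/(4*10 + 47319) = -782383/(40 + 47319) = -782383/47359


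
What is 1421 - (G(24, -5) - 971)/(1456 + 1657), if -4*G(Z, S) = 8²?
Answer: 4424560/3113 ≈ 1421.3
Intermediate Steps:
G(Z, S) = -16 (G(Z, S) = -¼*8² = -¼*64 = -16)
1421 - (G(24, -5) - 971)/(1456 + 1657) = 1421 - (-16 - 971)/(1456 + 1657) = 1421 - (-987)/3113 = 1421 - 1*(-987/3113) = 1421 + 987/3113 = 4424560/3113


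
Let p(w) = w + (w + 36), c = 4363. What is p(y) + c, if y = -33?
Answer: 4333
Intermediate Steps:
p(w) = 36 + 2*w (p(w) = w + (36 + w) = 36 + 2*w)
p(y) + c = (36 + 2*(-33)) + 4363 = (36 - 66) + 4363 = -30 + 4363 = 4333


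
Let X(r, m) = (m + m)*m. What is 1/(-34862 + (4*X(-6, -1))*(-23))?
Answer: -1/35046 ≈ -2.8534e-5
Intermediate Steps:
X(r, m) = 2*m² (X(r, m) = (2*m)*m = 2*m²)
1/(-34862 + (4*X(-6, -1))*(-23)) = 1/(-34862 + (4*(2*(-1)²))*(-23)) = 1/(-34862 + (4*(2*1))*(-23)) = 1/(-34862 + (4*2)*(-23)) = 1/(-34862 + 8*(-23)) = 1/(-34862 - 184) = 1/(-35046) = -1/35046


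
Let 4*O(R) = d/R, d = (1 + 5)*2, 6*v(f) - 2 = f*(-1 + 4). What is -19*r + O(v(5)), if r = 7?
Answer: -2243/17 ≈ -131.94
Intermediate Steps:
v(f) = ⅓ + f/2 (v(f) = ⅓ + (f*(-1 + 4))/6 = ⅓ + (f*3)/6 = ⅓ + (3*f)/6 = ⅓ + f/2)
d = 12 (d = 6*2 = 12)
O(R) = 3/R (O(R) = (12/R)/4 = 3/R)
-19*r + O(v(5)) = -19*7 + 3/(⅓ + (½)*5) = -133 + 3/(⅓ + 5/2) = -133 + 3/(17/6) = -133 + 3*(6/17) = -133 + 18/17 = -2243/17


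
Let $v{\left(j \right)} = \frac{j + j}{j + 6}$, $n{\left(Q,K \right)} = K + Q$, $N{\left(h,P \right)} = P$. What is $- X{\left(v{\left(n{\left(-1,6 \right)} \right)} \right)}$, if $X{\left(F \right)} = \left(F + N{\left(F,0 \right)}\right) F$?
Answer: $- \frac{100}{121} \approx -0.82645$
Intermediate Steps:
$v{\left(j \right)} = \frac{2 j}{6 + j}$
$X{\left(F \right)} = F^{2}$ ($X{\left(F \right)} = \left(F + 0\right) F = F F = F^{2}$)
$- X{\left(v{\left(n{\left(-1,6 \right)} \right)} \right)} = - \left(\frac{2 \left(6 - 1\right)}{6 + \left(6 - 1\right)}\right)^{2} = - \left(2 \cdot 5 \frac{1}{6 + 5}\right)^{2} = - \left(2 \cdot 5 \cdot \frac{1}{11}\right)^{2} = - \left(\frac{10}{11}\right)^{2} = \left(-1\right) \frac{100}{121} = - \frac{100}{121}$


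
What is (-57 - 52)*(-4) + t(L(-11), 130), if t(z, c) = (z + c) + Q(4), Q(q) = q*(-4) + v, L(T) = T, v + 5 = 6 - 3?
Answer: 537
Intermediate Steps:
v = -2 (v = -5 + (6 - 3) = -5 + 3 = -2)
Q(q) = -2 - 4*q (Q(q) = q*(-4) - 2 = -4*q - 2 = -2 - 4*q)
t(z, c) = -18 + c + z (t(z, c) = (z + c) + (-2 - 4*4) = (c + z) + (-2 - 16) = (c + z) - 18 = -18 + c + z)
(-57 - 52)*(-4) + t(L(-11), 130) = (-57 - 52)*(-4) + (-18 + 130 - 11) = -109*(-4) + 101 = 436 + 101 = 537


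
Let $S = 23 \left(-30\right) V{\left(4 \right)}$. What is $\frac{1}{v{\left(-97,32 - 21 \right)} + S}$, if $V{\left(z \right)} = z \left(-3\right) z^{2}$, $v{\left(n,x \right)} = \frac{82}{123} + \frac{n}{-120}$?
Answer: $\frac{40}{5299259} \approx 7.5482 \cdot 10^{-6}$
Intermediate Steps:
$v{\left(n,x \right)} = \frac{2}{3} - \frac{n}{120}$ ($v{\left(n,x \right)} = 82 \cdot \frac{1}{123} + n \left(- \frac{1}{120}\right) = \frac{2}{3} - \frac{n}{120}$)
$V{\left(z \right)} = - 3 z^{3}$ ($V{\left(z \right)} = - 3 z z^{2} = - 3 z^{3}$)
$S = 132480$ ($S = 23 \left(-30\right) \left(- 3 \cdot 4^{3}\right) = - 690 \left(\left(-3\right) 64\right) = \left(-690\right) \left(-192\right) = 132480$)
$\frac{1}{v{\left(-97,32 - 21 \right)} + S} = \frac{1}{\left(\frac{2}{3} - - \frac{97}{120}\right) + 132480} = \frac{1}{\left(\frac{2}{3} + \frac{97}{120}\right) + 132480} = \frac{1}{\frac{59}{40} + 132480} = \frac{1}{\frac{5299259}{40}} = \frac{40}{5299259}$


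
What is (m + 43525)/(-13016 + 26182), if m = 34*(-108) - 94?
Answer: 1371/454 ≈ 3.0198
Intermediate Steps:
m = -3766 (m = -3672 - 94 = -3766)
(m + 43525)/(-13016 + 26182) = (-3766 + 43525)/(-13016 + 26182) = 39759/13166 = 39759*(1/13166) = 1371/454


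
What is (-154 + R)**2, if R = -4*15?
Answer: 45796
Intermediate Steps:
R = -60
(-154 + R)**2 = (-154 - 60)**2 = (-214)**2 = 45796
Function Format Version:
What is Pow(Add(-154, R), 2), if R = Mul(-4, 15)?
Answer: 45796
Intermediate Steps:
R = -60
Pow(Add(-154, R), 2) = Pow(Add(-154, -60), 2) = Pow(-214, 2) = 45796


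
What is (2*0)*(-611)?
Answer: 0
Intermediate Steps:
(2*0)*(-611) = 0*(-611) = 0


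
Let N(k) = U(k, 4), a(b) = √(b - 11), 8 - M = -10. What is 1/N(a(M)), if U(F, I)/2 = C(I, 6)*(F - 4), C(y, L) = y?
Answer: -1/18 - √7/72 ≈ -0.092302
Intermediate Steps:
M = 18 (M = 8 - 1*(-10) = 8 + 10 = 18)
a(b) = √(-11 + b)
U(F, I) = 2*I*(-4 + F) (U(F, I) = 2*(I*(F - 4)) = 2*(I*(-4 + F)) = 2*I*(-4 + F))
N(k) = -32 + 8*k (N(k) = 2*4*(-4 + k) = -32 + 8*k)
1/N(a(M)) = 1/(-32 + 8*√(-11 + 18)) = 1/(-32 + 8*√7)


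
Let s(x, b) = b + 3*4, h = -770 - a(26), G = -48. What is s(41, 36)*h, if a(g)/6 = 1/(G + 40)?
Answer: -36924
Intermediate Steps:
a(g) = -¾ (a(g) = 6/(-48 + 40) = 6/(-8) = 6*(-⅛) = -¾)
h = -3077/4 (h = -770 - 1*(-¾) = -770 + ¾ = -3077/4 ≈ -769.25)
s(x, b) = 12 + b (s(x, b) = b + 12 = 12 + b)
s(41, 36)*h = (12 + 36)*(-3077/4) = 48*(-3077/4) = -36924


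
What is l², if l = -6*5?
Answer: 900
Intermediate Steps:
l = -30
l² = (-30)² = 900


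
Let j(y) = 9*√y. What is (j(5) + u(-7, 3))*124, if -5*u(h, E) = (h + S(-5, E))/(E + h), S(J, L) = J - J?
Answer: -217/5 + 1116*√5 ≈ 2452.1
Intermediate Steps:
S(J, L) = 0
u(h, E) = -h/(5*(E + h)) (u(h, E) = -(h + 0)/(5*(E + h)) = -h/(5*(E + h)))
(j(5) + u(-7, 3))*124 = (9*√5 - 1*(-7)/(5*3 + 5*(-7)))*124 = (9*√5 - 1*(-7)/(15 - 35))*124 = (9*√5 - 1*(-7)/(-20))*124 = (9*√5 - 1*(-7)*(-1/20))*124 = (9*√5 - 7/20)*124 = (-7/20 + 9*√5)*124 = -217/5 + 1116*√5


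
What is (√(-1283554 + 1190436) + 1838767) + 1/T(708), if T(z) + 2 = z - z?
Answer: 3677533/2 + I*√93118 ≈ 1.8388e+6 + 305.15*I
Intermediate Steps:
T(z) = -2 (T(z) = -2 + (z - z) = -2 + 0 = -2)
(√(-1283554 + 1190436) + 1838767) + 1/T(708) = (√(-1283554 + 1190436) + 1838767) + 1/(-2) = (√(-93118) + 1838767) - ½ = (I*√93118 + 1838767) - ½ = (1838767 + I*√93118) - ½ = 3677533/2 + I*√93118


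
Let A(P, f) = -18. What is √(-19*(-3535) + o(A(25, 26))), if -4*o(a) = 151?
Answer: √268509/2 ≈ 259.09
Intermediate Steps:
o(a) = -151/4 (o(a) = -¼*151 = -151/4)
√(-19*(-3535) + o(A(25, 26))) = √(-19*(-3535) - 151/4) = √(67165 - 151/4) = √(268509/4) = √268509/2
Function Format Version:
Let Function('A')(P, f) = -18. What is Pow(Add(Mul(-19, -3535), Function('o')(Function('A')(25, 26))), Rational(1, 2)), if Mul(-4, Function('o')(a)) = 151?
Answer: Mul(Rational(1, 2), Pow(268509, Rational(1, 2))) ≈ 259.09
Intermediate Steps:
Function('o')(a) = Rational(-151, 4) (Function('o')(a) = Mul(Rational(-1, 4), 151) = Rational(-151, 4))
Pow(Add(Mul(-19, -3535), Function('o')(Function('A')(25, 26))), Rational(1, 2)) = Pow(Add(Mul(-19, -3535), Rational(-151, 4)), Rational(1, 2)) = Pow(Add(67165, Rational(-151, 4)), Rational(1, 2)) = Pow(Rational(268509, 4), Rational(1, 2)) = Mul(Rational(1, 2), Pow(268509, Rational(1, 2)))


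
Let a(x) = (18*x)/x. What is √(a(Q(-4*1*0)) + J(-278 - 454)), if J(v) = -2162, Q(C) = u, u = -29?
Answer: 4*I*√134 ≈ 46.303*I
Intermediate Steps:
Q(C) = -29
a(x) = 18
√(a(Q(-4*1*0)) + J(-278 - 454)) = √(18 - 2162) = √(-2144) = 4*I*√134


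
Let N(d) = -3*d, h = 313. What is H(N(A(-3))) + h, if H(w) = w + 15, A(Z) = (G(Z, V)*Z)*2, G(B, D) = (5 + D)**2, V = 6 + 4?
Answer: 4378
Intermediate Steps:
V = 10
A(Z) = 450*Z (A(Z) = ((5 + 10)**2*Z)*2 = (15**2*Z)*2 = (225*Z)*2 = 450*Z)
H(w) = 15 + w
H(N(A(-3))) + h = (15 - 1350*(-3)) + 313 = (15 - 3*(-1350)) + 313 = (15 + 4050) + 313 = 4065 + 313 = 4378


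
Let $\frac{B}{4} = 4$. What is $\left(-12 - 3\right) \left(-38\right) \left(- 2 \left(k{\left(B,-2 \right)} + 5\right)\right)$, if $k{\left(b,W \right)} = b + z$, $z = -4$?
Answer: $-19380$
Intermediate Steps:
$B = 16$ ($B = 4 \cdot 4 = 16$)
$k{\left(b,W \right)} = -4 + b$ ($k{\left(b,W \right)} = b - 4 = -4 + b$)
$\left(-12 - 3\right) \left(-38\right) \left(- 2 \left(k{\left(B,-2 \right)} + 5\right)\right) = \left(-12 - 3\right) \left(-38\right) \left(- 2 \left(\left(-4 + 16\right) + 5\right)\right) = \left(-15\right) \left(-38\right) \left(- 2 \left(12 + 5\right)\right) = 570 \left(\left(-2\right) 17\right) = 570 \left(-34\right) = -19380$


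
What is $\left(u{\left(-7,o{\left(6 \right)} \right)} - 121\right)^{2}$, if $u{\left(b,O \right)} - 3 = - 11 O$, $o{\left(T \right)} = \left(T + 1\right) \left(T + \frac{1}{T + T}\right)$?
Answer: $\frac{49519369}{144} \approx 3.4388 \cdot 10^{5}$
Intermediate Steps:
$o{\left(T \right)} = \left(1 + T\right) \left(T + \frac{1}{2 T}\right)$
$u{\left(b,O \right)} = 3 - 11 O$
$\left(u{\left(-7,o{\left(6 \right)} \right)} - 121\right)^{2} = \left(\left(3 - 11 \left(\frac{1}{2} + 6 + 6^{2} + \frac{1}{2 \cdot 6}\right)\right) - 121\right)^{2} = \left(\left(3 - 11 \left(\frac{1}{2} + 6 + 36 + \frac{1}{2} \cdot \frac{1}{6}\right)\right) - 121\right)^{2} = \left(\left(3 - 11 \left(\frac{1}{2} + 6 + 36 + \frac{1}{12}\right)\right) - 121\right)^{2} = \left(\left(3 - \frac{5621}{12}\right) - 121\right)^{2} = \left(- \frac{5585}{12} - 121\right)^{2} = \left(- \frac{7037}{12}\right)^{2} = \frac{49519369}{144}$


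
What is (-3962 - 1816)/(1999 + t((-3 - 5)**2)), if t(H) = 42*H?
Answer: -5778/4687 ≈ -1.2328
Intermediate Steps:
(-3962 - 1816)/(1999 + t((-3 - 5)**2)) = (-3962 - 1816)/(1999 + 42*(-3 - 5)**2) = -5778/(1999 + 42*(-8)**2) = -5778/(1999 + 42*64) = -5778/(1999 + 2688) = -5778/4687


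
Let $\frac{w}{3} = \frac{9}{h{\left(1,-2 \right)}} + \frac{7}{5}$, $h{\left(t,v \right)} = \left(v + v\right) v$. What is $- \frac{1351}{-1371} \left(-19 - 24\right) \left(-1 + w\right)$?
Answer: $- \frac{15278459}{54840} \approx -278.6$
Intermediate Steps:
$h{\left(t,v \right)} = 2 v^{2}$ ($h{\left(t,v \right)} = 2 v v = 2 v^{2}$)
$w = \frac{303}{40}$ ($w = 3 \left(\frac{9}{2 \left(-2\right)^{2}} + \frac{7}{5}\right) = 3 \left(\frac{9}{2 \cdot 4} + 7 \cdot \frac{1}{5}\right) = 3 \left(\frac{9}{8} + \frac{7}{5}\right) = 3 \cdot \frac{101}{40} = \frac{303}{40} \approx 7.575$)
$- \frac{1351}{-1371} \left(-19 - 24\right) \left(-1 + w\right) = - \frac{1351}{-1371} \left(-19 - 24\right) \left(-1 + \frac{303}{40}\right) = \left(-1351\right) \left(- \frac{1}{1371}\right) \left(\left(-43\right) \frac{263}{40}\right) = \frac{1351}{1371} \left(- \frac{11309}{40}\right) = - \frac{15278459}{54840}$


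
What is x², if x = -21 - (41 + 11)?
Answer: 5329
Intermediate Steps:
x = -73 (x = -21 - 1*52 = -21 - 52 = -73)
x² = (-73)² = 5329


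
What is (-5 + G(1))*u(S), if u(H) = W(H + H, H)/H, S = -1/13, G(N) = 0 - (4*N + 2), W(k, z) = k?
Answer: -22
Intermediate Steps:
G(N) = -2 - 4*N (G(N) = 0 - (2 + 4*N) = 0 + (-2 - 4*N) = -2 - 4*N)
S = -1/13 (S = -1*1/13 = -1/13 ≈ -0.076923)
u(H) = 2 (u(H) = (H + H)/H = (2*H)/H = 2)
(-5 + G(1))*u(S) = (-5 + (-2 - 4*1))*2 = (-5 + (-2 - 4))*2 = (-5 - 6)*2 = -11*2 = -22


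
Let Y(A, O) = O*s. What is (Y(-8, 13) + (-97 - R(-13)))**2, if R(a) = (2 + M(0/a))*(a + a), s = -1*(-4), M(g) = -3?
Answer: 5041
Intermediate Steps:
s = 4
Y(A, O) = 4*O (Y(A, O) = O*4 = 4*O)
R(a) = -2*a (R(a) = (2 - 3)*(a + a) = -2*a)
(Y(-8, 13) + (-97 - R(-13)))**2 = (4*13 + (-97 - (-2)*(-13)))**2 = (52 + (-97 - 1*26))**2 = (52 + (-97 - 26))**2 = (52 - 123)**2 = (-71)**2 = 5041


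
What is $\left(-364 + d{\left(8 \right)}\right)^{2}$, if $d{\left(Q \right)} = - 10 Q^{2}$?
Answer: $1008016$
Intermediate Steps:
$\left(-364 + d{\left(8 \right)}\right)^{2} = \left(-364 - 10 \cdot 8^{2}\right)^{2} = \left(-364 - 640\right)^{2} = \left(-1004\right)^{2} = 1008016$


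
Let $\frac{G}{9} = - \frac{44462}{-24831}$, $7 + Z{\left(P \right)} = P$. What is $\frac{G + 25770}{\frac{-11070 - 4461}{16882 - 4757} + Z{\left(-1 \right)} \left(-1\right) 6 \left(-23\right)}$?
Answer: $- \frac{862619690500}{36974824029} \approx -23.33$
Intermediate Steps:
$Z{\left(P \right)} = -7 + P$
$G = \frac{44462}{2759}$ ($G = 9 \left(- \frac{44462}{-24831}\right) = 9 \left(\left(-44462\right) \left(- \frac{1}{24831}\right)\right) = 9 \cdot \frac{44462}{24831} = \frac{44462}{2759} \approx 16.115$)
$\frac{G + 25770}{\frac{-11070 - 4461}{16882 - 4757} + Z{\left(-1 \right)} \left(-1\right) 6 \left(-23\right)} = \frac{\frac{44462}{2759} + 25770}{\frac{-11070 - 4461}{16882 - 4757} + \left(-7 - 1\right) \left(-1\right) 6 \left(-23\right)} = \frac{71143892}{2759 \left(- \frac{15531}{12125} + \left(-8\right) \left(-1\right) 6 \left(-23\right)\right)} = \frac{71143892}{2759 \left(\left(-15531\right) \frac{1}{12125} + 8 \cdot 6 \left(-23\right)\right)} = \frac{71143892}{2759 \left(- \frac{15531}{12125} + 48 \left(-23\right)\right)} = \frac{71143892}{2759 \left(- \frac{15531}{12125} - 1104\right)} = \frac{71143892}{2759 \left(- \frac{13401531}{12125}\right)} = \frac{71143892}{2759} \left(- \frac{12125}{13401531}\right) = - \frac{862619690500}{36974824029}$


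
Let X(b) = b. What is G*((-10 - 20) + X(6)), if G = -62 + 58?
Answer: 96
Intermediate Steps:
G = -4
G*((-10 - 20) + X(6)) = -4*((-10 - 20) + 6) = -4*(-30 + 6) = -4*(-24) = 96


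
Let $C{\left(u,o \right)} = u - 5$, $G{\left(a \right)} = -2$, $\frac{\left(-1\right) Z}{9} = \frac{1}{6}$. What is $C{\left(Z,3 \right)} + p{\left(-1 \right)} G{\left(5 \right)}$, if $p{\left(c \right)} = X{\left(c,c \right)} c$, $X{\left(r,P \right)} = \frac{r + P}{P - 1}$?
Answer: $- \frac{9}{2} \approx -4.5$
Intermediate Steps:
$Z = - \frac{3}{2}$ ($Z = - \frac{9}{6} = \left(-9\right) \frac{1}{6} = - \frac{3}{2} \approx -1.5$)
$X{\left(r,P \right)} = \frac{P + r}{-1 + P}$
$p{\left(c \right)} = \frac{2 c^{2}}{-1 + c}$ ($p{\left(c \right)} = \frac{c + c}{-1 + c} c = \frac{2 c}{-1 + c} c = \frac{2 c^{2}}{-1 + c}$)
$C{\left(u,o \right)} = -5 + u$ ($C{\left(u,o \right)} = u - 5 = -5 + u$)
$C{\left(Z,3 \right)} + p{\left(-1 \right)} G{\left(5 \right)} = \left(-5 - \frac{3}{2}\right) + \frac{2 \left(-1\right)^{2}}{-1 - 1} \left(-2\right) = - \frac{13}{2} + 2 \cdot 1 \frac{1}{-2} \left(-2\right) = - \frac{13}{2} + 2 \cdot 1 \left(- \frac{1}{2}\right) \left(-2\right) = - \frac{13}{2} - -2 = - \frac{13}{2} + 2 = - \frac{9}{2}$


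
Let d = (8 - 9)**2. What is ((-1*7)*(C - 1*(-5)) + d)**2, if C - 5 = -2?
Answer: 3025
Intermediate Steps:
C = 3 (C = 5 - 2 = 3)
d = 1 (d = (-1)**2 = 1)
((-1*7)*(C - 1*(-5)) + d)**2 = ((-1*7)*(3 - 1*(-5)) + 1)**2 = (-7*(3 + 5) + 1)**2 = (-7*8 + 1)**2 = (-56 + 1)**2 = (-55)**2 = 3025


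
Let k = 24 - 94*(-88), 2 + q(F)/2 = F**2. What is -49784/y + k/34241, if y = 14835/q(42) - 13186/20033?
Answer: -120340167599108712/8584975117931 ≈ -14018.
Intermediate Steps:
q(F) = -4 + 2*F**2
y = 250722091/70596292 (y = 14835/(-4 + 2*42**2) - 13186/20033 = 14835/(-4 + 2*1764) - 13186*1/20033 = 14835/(-4 + 3528) - 13186/20033 = 14835/3524 - 13186/20033 = 250722091/70596292 ≈ 3.5515)
k = 8296 (k = 24 + 8272 = 8296)
-49784/y + k/34241 = -49784/250722091/70596292 + 8296/34241 = -49784*70596292/250722091 + 8296*(1/34241) = -3514565800928/250722091 + 8296/34241 = -120340167599108712/8584975117931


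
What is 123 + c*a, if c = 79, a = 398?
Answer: 31565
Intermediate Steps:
123 + c*a = 123 + 79*398 = 123 + 31442 = 31565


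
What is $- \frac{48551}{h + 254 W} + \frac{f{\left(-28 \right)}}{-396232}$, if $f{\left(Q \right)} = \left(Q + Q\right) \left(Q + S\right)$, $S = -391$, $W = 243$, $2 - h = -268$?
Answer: $- \frac{2586505015}{3070401768} \approx -0.8424$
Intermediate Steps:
$h = 270$ ($h = 2 - -268 = 2 + 268 = 270$)
$f{\left(Q \right)} = 2 Q \left(-391 + Q\right)$ ($f{\left(Q \right)} = \left(Q + Q\right) \left(Q - 391\right) = 2 Q \left(-391 + Q\right)$)
$- \frac{48551}{h + 254 W} + \frac{f{\left(-28 \right)}}{-396232} = - \frac{48551}{270 + 254 \cdot 243} + \frac{2 \left(-28\right) \left(-391 - 28\right)}{-396232} = - \frac{48551}{270 + 61722} + 2 \left(-28\right) \left(-419\right) \left(- \frac{1}{396232}\right) = - \frac{48551}{61992} + 23464 \left(- \frac{1}{396232}\right) = \left(-48551\right) \frac{1}{61992} - \frac{2933}{49529} = - \frac{48551}{61992} - \frac{2933}{49529} = - \frac{2586505015}{3070401768}$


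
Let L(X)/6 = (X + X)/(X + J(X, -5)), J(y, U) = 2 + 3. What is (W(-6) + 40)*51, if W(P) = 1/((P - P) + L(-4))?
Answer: 32623/16 ≈ 2038.9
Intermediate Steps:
J(y, U) = 5
L(X) = 12*X/(5 + X) (L(X) = 6*((X + X)/(X + 5)) = 6*((2*X)/(5 + X)) = 6*(2*X/(5 + X)) = 12*X/(5 + X))
W(P) = -1/48 (W(P) = 1/((P - P) + 12*(-4)/(5 - 4)) = 1/(0 + 12*(-4)/1) = 1/(0 + 12*(-4)*1) = 1/(0 - 48) = 1/(-48) = -1/48)
(W(-6) + 40)*51 = (-1/48 + 40)*51 = (1919/48)*51 = 32623/16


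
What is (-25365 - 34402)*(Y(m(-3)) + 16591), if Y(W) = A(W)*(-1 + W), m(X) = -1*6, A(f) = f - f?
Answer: -991594297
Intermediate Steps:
A(f) = 0
m(X) = -6
Y(W) = 0 (Y(W) = 0*(-1 + W) = 0)
(-25365 - 34402)*(Y(m(-3)) + 16591) = (-25365 - 34402)*(0 + 16591) = -59767*16591 = -991594297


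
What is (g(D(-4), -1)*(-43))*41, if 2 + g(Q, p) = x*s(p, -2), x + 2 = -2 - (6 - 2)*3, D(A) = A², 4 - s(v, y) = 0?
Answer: 116358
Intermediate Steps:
s(v, y) = 4 (s(v, y) = 4 - 1*0 = 4 + 0 = 4)
x = -16 (x = -2 + (-2 - (6 - 2)*3) = -2 + (-2 - 4*3) = -2 + (-2 - 1*12) = -2 + (-2 - 12) = -2 - 14 = -16)
g(Q, p) = -66 (g(Q, p) = -2 - 16*4 = -2 - 64 = -66)
(g(D(-4), -1)*(-43))*41 = -66*(-43)*41 = 2838*41 = 116358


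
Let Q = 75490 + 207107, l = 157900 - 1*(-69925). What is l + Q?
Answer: 510422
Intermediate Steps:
l = 227825 (l = 157900 + 69925 = 227825)
Q = 282597
l + Q = 227825 + 282597 = 510422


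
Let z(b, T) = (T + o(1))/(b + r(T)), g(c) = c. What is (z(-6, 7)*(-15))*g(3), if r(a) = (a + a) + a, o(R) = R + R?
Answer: -27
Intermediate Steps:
o(R) = 2*R
r(a) = 3*a (r(a) = 2*a + a = 3*a)
z(b, T) = (2 + T)/(b + 3*T) (z(b, T) = (T + 2*1)/(b + 3*T) = (T + 2)/(b + 3*T) = (2 + T)/(b + 3*T))
(z(-6, 7)*(-15))*g(3) = (((2 + 7)/(-6 + 3*7))*(-15))*3 = ((9/(-6 + 21))*(-15))*3 = ((9/15)*(-15))*3 = (((1/15)*9)*(-15))*3 = ((⅗)*(-15))*3 = -9*3 = -27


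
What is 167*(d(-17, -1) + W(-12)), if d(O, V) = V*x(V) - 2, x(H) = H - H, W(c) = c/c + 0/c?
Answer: -167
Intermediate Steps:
W(c) = 1 (W(c) = 1 + 0 = 1)
x(H) = 0
d(O, V) = -2 (d(O, V) = V*0 - 2 = 0 - 2 = -2)
167*(d(-17, -1) + W(-12)) = 167*(-2 + 1) = 167*(-1) = -167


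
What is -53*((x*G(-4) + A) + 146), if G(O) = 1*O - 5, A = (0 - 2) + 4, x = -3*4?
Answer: -13568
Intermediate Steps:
x = -12
A = 2 (A = -2 + 4 = 2)
G(O) = -5 + O (G(O) = O - 5 = -5 + O)
-53*((x*G(-4) + A) + 146) = -53*((-12*(-5 - 4) + 2) + 146) = -53*((-12*(-9) + 2) + 146) = -53*((108 + 2) + 146) = -53*(110 + 146) = -53*256 = -13568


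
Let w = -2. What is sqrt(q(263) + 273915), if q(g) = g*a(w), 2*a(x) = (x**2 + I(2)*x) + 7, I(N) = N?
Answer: sqrt(1099342)/2 ≈ 524.25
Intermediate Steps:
a(x) = 7/2 + x + x**2/2 (a(x) = ((x**2 + 2*x) + 7)/2 = (7 + x**2 + 2*x)/2 = 7/2 + x + x**2/2)
q(g) = 7*g/2 (q(g) = g*(7/2 - 2 + (1/2)*(-2)**2) = g*(7/2 - 2 + (1/2)*4) = g*(7/2 - 2 + 2) = g*(7/2) = 7*g/2)
sqrt(q(263) + 273915) = sqrt((7/2)*263 + 273915) = sqrt(1841/2 + 273915) = sqrt(549671/2) = sqrt(1099342)/2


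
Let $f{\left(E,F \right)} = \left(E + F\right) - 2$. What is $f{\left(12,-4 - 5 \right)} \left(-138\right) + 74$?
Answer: $-64$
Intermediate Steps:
$f{\left(E,F \right)} = -2 + E + F$
$f{\left(12,-4 - 5 \right)} \left(-138\right) + 74 = \left(-2 + 12 - 9\right) \left(-138\right) + 74 = 1 \left(-138\right) + 74 = -138 + 74 = -64$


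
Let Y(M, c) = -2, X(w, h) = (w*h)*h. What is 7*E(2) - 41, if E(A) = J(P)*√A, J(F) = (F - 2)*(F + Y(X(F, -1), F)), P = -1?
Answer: -41 + 63*√2 ≈ 48.095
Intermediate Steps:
X(w, h) = w*h² (X(w, h) = (h*w)*h = w*h²)
J(F) = (-2 + F)² (J(F) = (F - 2)*(F - 2) = (-2 + F)*(-2 + F) = (-2 + F)²)
E(A) = 9*√A (E(A) = (4 + (-1)² - 4*(-1))*√A = (4 + 1 + 4)*√A = 9*√A)
7*E(2) - 41 = 7*(9*√2) - 41 = 63*√2 - 41 = -41 + 63*√2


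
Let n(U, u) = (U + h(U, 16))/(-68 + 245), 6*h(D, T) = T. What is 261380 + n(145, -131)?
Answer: 138793223/531 ≈ 2.6138e+5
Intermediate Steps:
h(D, T) = T/6
n(U, u) = 8/531 + U/177 (n(U, u) = (U + (⅙)*16)/(-68 + 245) = (U + 8/3)/177 = (8/3 + U)*(1/177) = 8/531 + U/177)
261380 + n(145, -131) = 261380 + (8/531 + (1/177)*145) = 261380 + (8/531 + 145/177) = 261380 + 443/531 = 138793223/531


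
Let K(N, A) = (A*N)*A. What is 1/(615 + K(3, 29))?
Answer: 1/3138 ≈ 0.00031867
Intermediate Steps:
K(N, A) = N*A²
1/(615 + K(3, 29)) = 1/(615 + 3*29²) = 1/(615 + 3*841) = 1/(615 + 2523) = 1/3138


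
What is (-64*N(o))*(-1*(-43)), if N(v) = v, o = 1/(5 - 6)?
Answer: 2752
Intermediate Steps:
o = -1 (o = 1/(-1) = -1)
(-64*N(o))*(-1*(-43)) = (-64*(-1))*(-1*(-43)) = 64*43 = 2752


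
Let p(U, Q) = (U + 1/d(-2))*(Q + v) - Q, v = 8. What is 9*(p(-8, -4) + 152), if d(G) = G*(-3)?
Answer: 1122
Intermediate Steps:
d(G) = -3*G
p(U, Q) = -Q + (8 + Q)*(⅙ + U) (p(U, Q) = (U + 1/(-3*(-2)))*(Q + 8) - Q = (U + 1/6)*(8 + Q) - Q = (U + ⅙)*(8 + Q) - Q = (⅙ + U)*(8 + Q) - Q = (8 + Q)*(⅙ + U) - Q = -Q + (8 + Q)*(⅙ + U))
9*(p(-8, -4) + 152) = 9*((4/3 + 8*(-8) - ⅚*(-4) - 4*(-8)) + 152) = 9*((4/3 - 64 + 10/3 + 32) + 152) = 9*(-82/3 + 152) = 9*(374/3) = 1122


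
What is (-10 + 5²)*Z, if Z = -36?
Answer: -540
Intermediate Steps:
(-10 + 5²)*Z = (-10 + 5²)*(-36) = (-10 + 25)*(-36) = 15*(-36) = -540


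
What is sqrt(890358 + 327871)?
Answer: sqrt(1218229) ≈ 1103.7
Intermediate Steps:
sqrt(890358 + 327871) = sqrt(1218229)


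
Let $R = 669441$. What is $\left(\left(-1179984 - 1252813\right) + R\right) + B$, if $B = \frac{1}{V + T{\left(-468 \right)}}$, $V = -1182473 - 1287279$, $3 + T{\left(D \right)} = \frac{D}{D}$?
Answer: $- \frac{4355055534425}{2469754} \approx -1.7634 \cdot 10^{6}$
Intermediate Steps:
$T{\left(D \right)} = -2$ ($T{\left(D \right)} = -3 + \frac{D}{D} = -3 + 1 = -2$)
$V = -2469752$ ($V = -1182473 - 1287279 = -2469752$)
$B = - \frac{1}{2469754}$ ($B = \frac{1}{-2469752 - 2} = \frac{1}{-2469754} = - \frac{1}{2469754} \approx -4.049 \cdot 10^{-7}$)
$\left(\left(-1179984 - 1252813\right) + R\right) + B = \left(\left(-1179984 - 1252813\right) + 669441\right) - \frac{1}{2469754} = \left(-2432797 + 669441\right) - \frac{1}{2469754} = -1763356 - \frac{1}{2469754} = - \frac{4355055534425}{2469754}$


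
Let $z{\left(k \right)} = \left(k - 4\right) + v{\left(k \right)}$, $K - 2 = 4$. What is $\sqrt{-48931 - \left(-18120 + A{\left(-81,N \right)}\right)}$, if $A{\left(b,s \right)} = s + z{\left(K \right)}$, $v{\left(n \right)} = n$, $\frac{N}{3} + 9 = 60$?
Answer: $2 i \sqrt{7743} \approx 175.99 i$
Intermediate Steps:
$K = 6$ ($K = 2 + 4 = 6$)
$N = 153$ ($N = -27 + 3 \cdot 60 = -27 + 180 = 153$)
$z{\left(k \right)} = -4 + 2 k$ ($z{\left(k \right)} = \left(k - 4\right) + k = \left(-4 + k\right) + k = -4 + 2 k$)
$A{\left(b,s \right)} = 8 + s$ ($A{\left(b,s \right)} = s + \left(-4 + 2 \cdot 6\right) = s + \left(-4 + 12\right) = s + 8 = 8 + s$)
$\sqrt{-48931 - \left(-18120 + A{\left(-81,N \right)}\right)} = \sqrt{-48931 + \left(18120 - \left(8 + 153\right)\right)} = \sqrt{-48931 + \left(18120 - 161\right)} = \sqrt{-48931 + 17959} = \sqrt{-30972} = 2 i \sqrt{7743}$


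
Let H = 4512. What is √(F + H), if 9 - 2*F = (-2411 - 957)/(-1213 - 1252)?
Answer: √109756476610/4930 ≈ 67.200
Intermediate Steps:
F = 18817/4930 (F = 9/2 - (-2411 - 957)/(2*(-1213 - 1252)) = 9/2 - (-1684)/(-2465) = 9/2 - (-1684)*(-1)/2465 = 9/2 - ½*3368/2465 = 9/2 - 1684/2465 = 18817/4930 ≈ 3.8168)
√(F + H) = √(18817/4930 + 4512) = √(22262977/4930) = √109756476610/4930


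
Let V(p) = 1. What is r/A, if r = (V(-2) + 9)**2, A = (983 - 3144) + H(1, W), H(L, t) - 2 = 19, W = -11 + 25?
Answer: -5/107 ≈ -0.046729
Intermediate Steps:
W = 14
H(L, t) = 21 (H(L, t) = 2 + 19 = 21)
A = -2140 (A = (983 - 3144) + 21 = -2161 + 21 = -2140)
r = 100 (r = (1 + 9)**2 = 10**2 = 100)
r/A = 100/(-2140) = 100*(-1/2140) = -5/107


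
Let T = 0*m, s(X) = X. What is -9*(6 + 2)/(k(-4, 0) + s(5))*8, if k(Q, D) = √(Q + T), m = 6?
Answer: -2880/29 + 1152*I/29 ≈ -99.31 + 39.724*I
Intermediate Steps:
T = 0 (T = 0*6 = 0)
k(Q, D) = √Q (k(Q, D) = √(Q + 0) = √Q)
-9*(6 + 2)/(k(-4, 0) + s(5))*8 = -9*(6 + 2)/(√(-4) + 5)*8 = -72/(2*I + 5)*8 = -72/(5 + 2*I)*8 = -72*(5 - 2*I)/29*8 = -576*(5 - 2*I)/29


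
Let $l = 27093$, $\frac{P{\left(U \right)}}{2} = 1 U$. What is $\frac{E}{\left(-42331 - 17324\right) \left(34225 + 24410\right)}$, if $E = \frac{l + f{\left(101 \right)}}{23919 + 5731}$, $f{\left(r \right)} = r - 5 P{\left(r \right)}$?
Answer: $- \frac{4364}{17285312154375} \approx -2.5247 \cdot 10^{-10}$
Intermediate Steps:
$P{\left(U \right)} = 2 U$ ($P{\left(U \right)} = 2 \cdot 1 U = 2 U$)
$f{\left(r \right)} = - 9 r$ ($f{\left(r \right)} = r - 5 \cdot 2 r = r - 10 r = - 9 r$)
$E = \frac{13092}{14825}$ ($E = \frac{27093 - 909}{23919 + 5731} = \frac{27093 - 909}{29650} = 26184 \cdot \frac{1}{29650} = \frac{13092}{14825} \approx 0.8831$)
$\frac{E}{\left(-42331 - 17324\right) \left(34225 + 24410\right)} = \frac{13092}{14825 \left(-42331 - 17324\right) \left(34225 + 24410\right)} = \frac{13092}{14825 \left(\left(-59655\right) 58635\right)} = \frac{13092}{14825 \left(-3497870925\right)} = \frac{13092}{14825} \left(- \frac{1}{3497870925}\right) = - \frac{4364}{17285312154375}$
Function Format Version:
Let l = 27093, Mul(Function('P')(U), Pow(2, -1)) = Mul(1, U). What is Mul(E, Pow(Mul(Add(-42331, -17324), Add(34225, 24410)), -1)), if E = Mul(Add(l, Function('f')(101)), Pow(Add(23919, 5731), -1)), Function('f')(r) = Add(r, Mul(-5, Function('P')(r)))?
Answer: Rational(-4364, 17285312154375) ≈ -2.5247e-10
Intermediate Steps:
Function('P')(U) = Mul(2, U) (Function('P')(U) = Mul(2, Mul(1, U)) = Mul(2, U))
Function('f')(r) = Mul(-9, r) (Function('f')(r) = Add(r, Mul(-5, Mul(2, r))) = Add(r, Mul(-10, r)) = Mul(-9, r))
E = Rational(13092, 14825) (E = Mul(Add(27093, Mul(-9, 101)), Pow(Add(23919, 5731), -1)) = Mul(Add(27093, -909), Pow(29650, -1)) = Mul(26184, Rational(1, 29650)) = Rational(13092, 14825) ≈ 0.88310)
Mul(E, Pow(Mul(Add(-42331, -17324), Add(34225, 24410)), -1)) = Mul(Rational(13092, 14825), Pow(Mul(Add(-42331, -17324), Add(34225, 24410)), -1)) = Mul(Rational(13092, 14825), Pow(Mul(-59655, 58635), -1)) = Mul(Rational(13092, 14825), Pow(-3497870925, -1)) = Mul(Rational(13092, 14825), Rational(-1, 3497870925)) = Rational(-4364, 17285312154375)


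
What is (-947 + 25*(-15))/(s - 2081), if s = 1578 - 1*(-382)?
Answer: 1322/121 ≈ 10.926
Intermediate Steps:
s = 1960 (s = 1578 + 382 = 1960)
(-947 + 25*(-15))/(s - 2081) = (-947 + 25*(-15))/(1960 - 2081) = (-947 - 375)/(-121) = -1322*(-1/121) = 1322/121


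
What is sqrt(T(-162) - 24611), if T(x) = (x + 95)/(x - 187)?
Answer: 2*I*sqrt(749405257)/349 ≈ 156.88*I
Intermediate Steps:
T(x) = (95 + x)/(-187 + x)
sqrt(T(-162) - 24611) = sqrt((95 - 162)/(-187 - 162) - 24611) = sqrt(-67/(-349) - 24611) = sqrt(-1/349*(-67) - 24611) = sqrt(67/349 - 24611) = sqrt(-8589172/349) = 2*I*sqrt(749405257)/349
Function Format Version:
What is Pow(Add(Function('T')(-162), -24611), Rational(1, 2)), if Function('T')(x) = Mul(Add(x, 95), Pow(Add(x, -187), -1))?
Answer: Mul(Rational(2, 349), I, Pow(749405257, Rational(1, 2))) ≈ Mul(156.88, I)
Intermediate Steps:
Function('T')(x) = Mul(Pow(Add(-187, x), -1), Add(95, x)) (Function('T')(x) = Mul(Add(95, x), Pow(Add(-187, x), -1)) = Mul(Pow(Add(-187, x), -1), Add(95, x)))
Pow(Add(Function('T')(-162), -24611), Rational(1, 2)) = Pow(Add(Mul(Pow(Add(-187, -162), -1), Add(95, -162)), -24611), Rational(1, 2)) = Pow(Add(Mul(Pow(-349, -1), -67), -24611), Rational(1, 2)) = Pow(Add(Mul(Rational(-1, 349), -67), -24611), Rational(1, 2)) = Pow(Add(Rational(67, 349), -24611), Rational(1, 2)) = Pow(Rational(-8589172, 349), Rational(1, 2)) = Mul(Rational(2, 349), I, Pow(749405257, Rational(1, 2)))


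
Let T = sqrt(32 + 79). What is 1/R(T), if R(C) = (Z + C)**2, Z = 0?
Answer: 1/111 ≈ 0.0090090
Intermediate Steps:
T = sqrt(111) ≈ 10.536
R(C) = C**2 (R(C) = (0 + C)**2 = C**2)
1/R(T) = 1/((sqrt(111))**2) = 1/111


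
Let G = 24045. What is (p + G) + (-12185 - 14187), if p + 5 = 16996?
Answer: 14664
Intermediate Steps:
p = 16991 (p = -5 + 16996 = 16991)
(p + G) + (-12185 - 14187) = (16991 + 24045) + (-12185 - 14187) = 41036 - 26372 = 14664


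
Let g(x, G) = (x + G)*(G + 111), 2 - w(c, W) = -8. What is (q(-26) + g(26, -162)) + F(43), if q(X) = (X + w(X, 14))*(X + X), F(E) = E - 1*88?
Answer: 7723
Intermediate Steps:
F(E) = -88 + E (F(E) = E - 88 = -88 + E)
w(c, W) = 10 (w(c, W) = 2 - 1*(-8) = 2 + 8 = 10)
g(x, G) = (111 + G)*(G + x) (g(x, G) = (G + x)*(111 + G) = (111 + G)*(G + x))
q(X) = 2*X*(10 + X) (q(X) = (X + 10)*(X + X) = (10 + X)*(2*X) = 2*X*(10 + X))
(q(-26) + g(26, -162)) + F(43) = (2*(-26)*(10 - 26) + ((-162)² + 111*(-162) + 111*26 - 162*26)) + (-88 + 43) = (2*(-26)*(-16) + (26244 - 17982 + 2886 - 4212)) - 45 = (832 + 6936) - 45 = 7768 - 45 = 7723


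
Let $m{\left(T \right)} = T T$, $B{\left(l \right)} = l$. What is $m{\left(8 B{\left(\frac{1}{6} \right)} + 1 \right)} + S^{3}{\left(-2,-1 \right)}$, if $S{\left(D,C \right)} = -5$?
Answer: $- \frac{1076}{9} \approx -119.56$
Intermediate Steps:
$m{\left(T \right)} = T^{2}$
$m{\left(8 B{\left(\frac{1}{6} \right)} + 1 \right)} + S^{3}{\left(-2,-1 \right)} = \left(\frac{8}{6} + 1\right)^{2} + \left(-5\right)^{3} = \left(8 \cdot \frac{1}{6} + 1\right)^{2} - 125 = \left(\frac{4}{3} + 1\right)^{2} - 125 = \left(\frac{7}{3}\right)^{2} - 125 = \frac{49}{9} - 125 = - \frac{1076}{9}$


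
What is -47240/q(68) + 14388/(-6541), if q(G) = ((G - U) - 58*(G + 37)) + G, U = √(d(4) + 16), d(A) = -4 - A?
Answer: 332427757864/57969789107 - 23620*√2/8862527 ≈ 5.7307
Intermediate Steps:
U = 2*√2 (U = √((-4 - 1*4) + 16) = √((-4 - 4) + 16) = √(-8 + 16) = √8 = 2*√2 ≈ 2.8284)
q(G) = -2146 - 56*G - 2*√2 (q(G) = ((G - 2*√2) - 58*(G + 37)) + G = ((G - 2*√2) - 58*(37 + G)) + G = ((G - 2*√2) + (-2146 - 58*G)) + G = (-2146 - 57*G - 2*√2) + G = -2146 - 56*G - 2*√2)
-47240/q(68) + 14388/(-6541) = -47240/(-2146 - 56*68 - 2*√2) + 14388/(-6541) = -47240/(-2146 - 3808 - 2*√2) + 14388*(-1/6541) = -47240/(-5954 - 2*√2) - 14388/6541 = -14388/6541 - 47240/(-5954 - 2*√2)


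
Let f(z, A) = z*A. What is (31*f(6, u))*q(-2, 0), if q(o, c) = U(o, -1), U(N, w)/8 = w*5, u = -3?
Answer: 22320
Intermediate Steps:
U(N, w) = 40*w (U(N, w) = 8*(w*5) = 8*(5*w) = 40*w)
q(o, c) = -40 (q(o, c) = 40*(-1) = -40)
f(z, A) = A*z
(31*f(6, u))*q(-2, 0) = (31*(-3*6))*(-40) = (31*(-18))*(-40) = -558*(-40) = 22320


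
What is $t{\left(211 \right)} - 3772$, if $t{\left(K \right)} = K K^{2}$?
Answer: $9390159$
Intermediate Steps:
$t{\left(K \right)} = K^{3}$
$t{\left(211 \right)} - 3772 = 211^{3} - 3772 = 9393931 - 3772 = 9390159$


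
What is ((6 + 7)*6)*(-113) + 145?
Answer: -8669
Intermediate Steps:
((6 + 7)*6)*(-113) + 145 = (13*6)*(-113) + 145 = 78*(-113) + 145 = -8814 + 145 = -8669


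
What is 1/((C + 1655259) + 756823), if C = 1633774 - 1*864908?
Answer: 1/3180948 ≈ 3.1437e-7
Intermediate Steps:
C = 768866 (C = 1633774 - 864908 = 768866)
1/((C + 1655259) + 756823) = 1/((768866 + 1655259) + 756823) = 1/(2424125 + 756823) = 1/3180948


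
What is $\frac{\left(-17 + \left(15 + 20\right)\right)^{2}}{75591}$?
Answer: $\frac{36}{8399} \approx 0.0042862$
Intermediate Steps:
$\frac{\left(-17 + \left(15 + 20\right)\right)^{2}}{75591} = \left(-17 + 35\right)^{2} \cdot \frac{1}{75591} = 18^{2} \cdot \frac{1}{75591} = 324 \cdot \frac{1}{75591} = \frac{36}{8399}$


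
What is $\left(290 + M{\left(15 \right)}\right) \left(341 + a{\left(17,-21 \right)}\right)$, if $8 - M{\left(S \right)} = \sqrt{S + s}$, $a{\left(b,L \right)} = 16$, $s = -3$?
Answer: $106386 - 714 \sqrt{3} \approx 1.0515 \cdot 10^{5}$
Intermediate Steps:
$M{\left(S \right)} = 8 - \sqrt{-3 + S}$ ($M{\left(S \right)} = 8 - \sqrt{S - 3} = 8 - \sqrt{-3 + S}$)
$\left(290 + M{\left(15 \right)}\right) \left(341 + a{\left(17,-21 \right)}\right) = \left(290 + \left(8 - \sqrt{-3 + 15}\right)\right) \left(341 + 16\right) = \left(290 + \left(8 - \sqrt{12}\right)\right) 357 = \left(290 + \left(8 - 2 \sqrt{3}\right)\right) 357 = \left(298 - 2 \sqrt{3}\right) 357 = 106386 - 714 \sqrt{3}$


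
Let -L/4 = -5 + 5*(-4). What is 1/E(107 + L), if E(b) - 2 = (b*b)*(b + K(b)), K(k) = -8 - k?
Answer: -1/342790 ≈ -2.9172e-6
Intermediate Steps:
L = 100 (L = -4*(-5 + 5*(-4)) = -4*(-5 - 20) = -4*(-25) = 100)
E(b) = 2 - 8*b² (E(b) = 2 + (b*b)*(b + (-8 - b)) = 2 + b²*(-8) = 2 - 8*b²)
1/E(107 + L) = 1/(2 - 8*(107 + 100)²) = 1/(2 - 8*207²) = 1/(2 - 8*42849) = 1/(2 - 342792) = 1/(-342790) = -1/342790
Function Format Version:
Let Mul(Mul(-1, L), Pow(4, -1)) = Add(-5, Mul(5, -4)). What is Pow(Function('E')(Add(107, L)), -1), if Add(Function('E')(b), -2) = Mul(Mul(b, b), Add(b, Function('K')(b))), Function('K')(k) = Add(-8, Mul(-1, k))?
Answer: Rational(-1, 342790) ≈ -2.9172e-6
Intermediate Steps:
L = 100 (L = Mul(-4, Add(-5, Mul(5, -4))) = Mul(-4, Add(-5, -20)) = Mul(-4, -25) = 100)
Function('E')(b) = Add(2, Mul(-8, Pow(b, 2))) (Function('E')(b) = Add(2, Mul(Mul(b, b), Add(b, Add(-8, Mul(-1, b))))) = Add(2, Mul(Pow(b, 2), -8)) = Add(2, Mul(-8, Pow(b, 2))))
Pow(Function('E')(Add(107, L)), -1) = Pow(Add(2, Mul(-8, Pow(Add(107, 100), 2))), -1) = Pow(Add(2, Mul(-8, Pow(207, 2))), -1) = Pow(Add(2, Mul(-8, 42849)), -1) = Pow(Add(2, -342792), -1) = Pow(-342790, -1) = Rational(-1, 342790)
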